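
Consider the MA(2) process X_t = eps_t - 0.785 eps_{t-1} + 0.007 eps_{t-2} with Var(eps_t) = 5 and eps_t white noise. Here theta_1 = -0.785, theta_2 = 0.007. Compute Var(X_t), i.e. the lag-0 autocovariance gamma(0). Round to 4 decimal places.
\gamma(0) = 8.0814

For an MA(q) process X_t = eps_t + sum_i theta_i eps_{t-i} with
Var(eps_t) = sigma^2, the variance is
  gamma(0) = sigma^2 * (1 + sum_i theta_i^2).
  sum_i theta_i^2 = (-0.785)^2 + (0.007)^2 = 0.616225 + 0.000049 = 0.616274.
  gamma(0) = 5 * (1 + 0.616274) = 5 * 1.616274 = 8.08137, which rounds to 8.0814.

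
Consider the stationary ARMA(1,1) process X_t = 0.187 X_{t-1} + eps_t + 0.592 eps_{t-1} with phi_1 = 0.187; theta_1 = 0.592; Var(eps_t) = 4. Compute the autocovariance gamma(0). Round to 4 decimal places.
\gamma(0) = 6.5153

Multiply the model equation by X_{t-k} and take expectations. With theta_0 = psi_0 = 1 and psi_j the MA(infinity) weights, this gives
  gamma(k) - sum_i phi_i gamma(k-i) = c_k,
  c_k = sigma^2 * sum_{j=k..q} theta_j psi_{j-k}   (c_k = 0 for k > q),
using gamma(-m) = gamma(m).
psi-weights needed (psi_j = theta_j + sum_i phi_i psi_{j-i}):
  psi_1 = theta_1 + phi_1 = 0.592 + (0.187) = 0.779
Right-hand sides:
  c_0 = sigma^2 (1 + theta_1 psi_1) = 4 * (1 + (0.592)(0.779)) = 4 * 1.461168 = 5.844672
  c_1 = sigma^2 theta_1 = 4 * (0.592) = 2.368
  c_2 = 0
Equations for k = 0 and k = 1 (AR order 1):
  gamma(0) = phi_1 gamma(1) + c_0
  gamma(1) = phi_1 gamma(0) + c_1
Substituting the second into the first: gamma(0) (1 - phi_1^2) = c_0 + phi_1 c_1, so
  gamma(0) = (c_0 + phi_1 c_1) / (1 - phi_1^2) = (5.844672 + (0.187)(2.368)) / (1 - (0.187)^2) = 6.287488 / 0.965031 = 6.515322.
Therefore gamma(0) = 6.5153 (to 4 decimal places).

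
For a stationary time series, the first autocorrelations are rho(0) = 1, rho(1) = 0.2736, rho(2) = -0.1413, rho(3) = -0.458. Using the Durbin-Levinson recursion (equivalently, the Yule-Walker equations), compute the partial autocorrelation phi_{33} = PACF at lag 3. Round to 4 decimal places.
\phi_{33} = -0.3960

The PACF at lag k is phi_{kk}, the last component of the solution
to the Yule-Walker system G_k phi = r_k where
  (G_k)_{ij} = rho(|i - j|), (r_k)_i = rho(i), i,j = 1..k.
Equivalently, Durbin-Levinson gives phi_{kk} iteratively:
  phi_{11} = rho(1)
  phi_{kk} = [rho(k) - sum_{j=1..k-1} phi_{k-1,j} rho(k-j)]
            / [1 - sum_{j=1..k-1} phi_{k-1,j} rho(j)],
  phi_{k,j} = phi_{k-1,j} - phi_{kk} phi_{k-1,k-j},  j = 1..k-1.
Step k = 1:
  phi_11 = rho(1) = 0.2736.
Step k = 2:
  phi_22 = [rho(2) - phi_11 rho(1)] / [1 - phi_11 rho(1)] = [-0.1413 - (0.2736)(0.2736)] / [1 - (0.2736)(0.2736)]
         = -0.21615696 / 0.92514304 = -0.233647.
  Update: phi_21 = phi_11 - phi_22 phi_11 = 0.2736 - (-0.233647)(0.2736) = 0.337526.
Step k = 3:
  phi_33 = [rho(3) - phi_21 rho(2) - phi_22 rho(1)] / [1 - phi_21 rho(1) - phi_22 rho(2)]
    numerator   = -0.458 - (0.337526)(-0.1413) - (-0.233647)(0.2736) = -0.34638176
    denominator = 1 - (0.337526)(0.2736) - (-0.233647)(-0.1413) = 0.8746386
  phi_33 = -0.34638176 / 0.8746386 = -0.396.
Therefore phi_{33} = -0.3960.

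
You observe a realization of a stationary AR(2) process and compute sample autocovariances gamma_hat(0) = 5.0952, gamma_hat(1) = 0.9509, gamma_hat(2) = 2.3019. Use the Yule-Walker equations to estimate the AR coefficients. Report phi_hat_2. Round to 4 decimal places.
\hat\phi_{2} = 0.4320

The Yule-Walker equations for an AR(p) process read, in matrix form,
  Gamma_p phi = r_p,   with   (Gamma_p)_{ij} = gamma(|i - j|),
                       (r_p)_i = gamma(i),   i,j = 1..p.
Substitute the sample gammas (Toeplitz matrix and right-hand side of size 2):
  Gamma_p = [[5.0952, 0.9509], [0.9509, 5.0952]]
  r_p     = [0.9509, 2.3019]
Written out:
  5.0952 phi_1 + 0.9509 phi_2 = 0.9509
  0.9509 phi_1 + 5.0952 phi_2 = 2.3019
Solve by Cramer's rule:
  det = gamma(0)^2 - gamma(1)^2 = (5.0952)^2 - (0.9509)^2 = 25.96106304 - 0.90421081 = 25.05685223
  phi_hat_1 = [gamma(1) gamma(0) - gamma(1) gamma(2)] / det = [(0.9509)(5.0952) - (0.9509)(2.3019)] / 25.05685223 = 2.65614897 / 25.05685223 = 0.106
  phi_hat_2 = [gamma(0) gamma(2) - gamma(1)^2] / det = [(5.0952)(2.3019) - (0.9509)^2] / 25.05685223 = 10.82443007 / 25.05685223 = 0.432
So phi_hat = [0.1060, 0.4320].
Therefore phi_hat_2 = 0.4320.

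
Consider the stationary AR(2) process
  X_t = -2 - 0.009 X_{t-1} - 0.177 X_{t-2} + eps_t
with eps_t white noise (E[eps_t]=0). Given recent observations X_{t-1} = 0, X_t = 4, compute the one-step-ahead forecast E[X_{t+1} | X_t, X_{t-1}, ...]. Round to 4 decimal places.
E[X_{t+1} \mid \mathcal F_t] = -2.0360

For an AR(p) model X_t = c + sum_i phi_i X_{t-i} + eps_t, the
one-step-ahead conditional mean is
  E[X_{t+1} | X_t, ...] = c + sum_i phi_i X_{t+1-i}.
Substitute known values:
  E[X_{t+1} | ...] = -2 + (-0.009) * (4) + (-0.177) * (0)
                   = -2.0360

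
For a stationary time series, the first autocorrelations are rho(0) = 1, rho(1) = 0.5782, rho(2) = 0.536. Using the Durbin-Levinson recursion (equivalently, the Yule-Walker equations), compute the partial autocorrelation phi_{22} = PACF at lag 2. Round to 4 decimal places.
\phi_{22} = 0.3030

The PACF at lag k is phi_{kk}, the last component of the solution
to the Yule-Walker system G_k phi = r_k where
  (G_k)_{ij} = rho(|i - j|), (r_k)_i = rho(i), i,j = 1..k.
Equivalently, Durbin-Levinson gives phi_{kk} iteratively:
  phi_{11} = rho(1)
  phi_{kk} = [rho(k) - sum_{j=1..k-1} phi_{k-1,j} rho(k-j)]
            / [1 - sum_{j=1..k-1} phi_{k-1,j} rho(j)],
  phi_{k,j} = phi_{k-1,j} - phi_{kk} phi_{k-1,k-j},  j = 1..k-1.
Step k = 1:
  phi_11 = rho(1) = 0.5782.
Step k = 2:
  phi_22 = [rho(2) - phi_11 rho(1)] / [1 - phi_11 rho(1)] = [0.536 - (0.5782)(0.5782)] / [1 - (0.5782)(0.5782)]
         = 0.20168476 / 0.66568476 = 0.303.
Therefore phi_{22} = 0.3030.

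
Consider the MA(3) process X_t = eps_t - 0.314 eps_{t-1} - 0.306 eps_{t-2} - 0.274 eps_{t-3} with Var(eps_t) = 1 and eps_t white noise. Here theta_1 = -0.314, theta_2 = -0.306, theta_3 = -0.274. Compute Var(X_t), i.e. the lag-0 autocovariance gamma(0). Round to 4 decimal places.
\gamma(0) = 1.2673

For an MA(q) process X_t = eps_t + sum_i theta_i eps_{t-i} with
Var(eps_t) = sigma^2, the variance is
  gamma(0) = sigma^2 * (1 + sum_i theta_i^2).
  sum_i theta_i^2 = (-0.314)^2 + (-0.306)^2 + (-0.274)^2 = 0.098596 + 0.093636 + 0.075076 = 0.267308.
  gamma(0) = 1 * (1 + 0.267308) = 1 * 1.267308 = 1.267308, which rounds to 1.2673.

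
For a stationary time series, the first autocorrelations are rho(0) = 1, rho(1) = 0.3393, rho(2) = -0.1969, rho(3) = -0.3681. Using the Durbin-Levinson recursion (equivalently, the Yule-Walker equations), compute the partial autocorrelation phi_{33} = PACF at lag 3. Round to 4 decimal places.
\phi_{33} = -0.2040

The PACF at lag k is phi_{kk}, the last component of the solution
to the Yule-Walker system G_k phi = r_k where
  (G_k)_{ij} = rho(|i - j|), (r_k)_i = rho(i), i,j = 1..k.
Equivalently, Durbin-Levinson gives phi_{kk} iteratively:
  phi_{11} = rho(1)
  phi_{kk} = [rho(k) - sum_{j=1..k-1} phi_{k-1,j} rho(k-j)]
            / [1 - sum_{j=1..k-1} phi_{k-1,j} rho(j)],
  phi_{k,j} = phi_{k-1,j} - phi_{kk} phi_{k-1,k-j},  j = 1..k-1.
Step k = 1:
  phi_11 = rho(1) = 0.3393.
Step k = 2:
  phi_22 = [rho(2) - phi_11 rho(1)] / [1 - phi_11 rho(1)] = [-0.1969 - (0.3393)(0.3393)] / [1 - (0.3393)(0.3393)]
         = -0.31202449 / 0.88487551 = -0.35262.
  Update: phi_21 = phi_11 - phi_22 phi_11 = 0.3393 - (-0.35262)(0.3393) = 0.458944.
Step k = 3:
  phi_33 = [rho(3) - phi_21 rho(2) - phi_22 rho(1)] / [1 - phi_21 rho(1) - phi_22 rho(2)]
    numerator   = -0.3681 - (0.458944)(-0.1969) - (-0.35262)(0.3393) = -0.15809011
    denominator = 1 - (0.458944)(0.3393) - (-0.35262)(-0.1969) = 0.77484954
  phi_33 = -0.15809011 / 0.77484954 = -0.204.
Therefore phi_{33} = -0.2040.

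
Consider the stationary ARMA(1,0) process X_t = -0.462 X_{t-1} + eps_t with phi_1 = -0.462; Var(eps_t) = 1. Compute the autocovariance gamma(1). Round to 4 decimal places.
\gamma(1) = -0.5874

Multiply the model equation by X_{t-k} and take expectations. With theta_0 = psi_0 = 1 and psi_j the MA(infinity) weights, this gives
  gamma(k) - sum_i phi_i gamma(k-i) = c_k,
  c_k = sigma^2 * sum_{j=k..q} theta_j psi_{j-k}   (c_k = 0 for k > q),
using gamma(-m) = gamma(m).
Pure AR (q = 0): c_0 = sigma^2 = 1, c_k = 0 for k >= 1.
Equations for k = 0 and k = 1 (AR order 1):
  gamma(0) = phi_1 gamma(1) + c_0
  gamma(1) = phi_1 gamma(0) + c_1
Substituting the second into the first: gamma(0) (1 - phi_1^2) = c_0 + phi_1 c_1, so
  gamma(0) = c_0 / (1 - phi_1^2) = 1 / (1 - (-0.462)^2) = 1 / 0.786556 = 1.271365.
  gamma(1) = phi_1 gamma(0) = (-0.462)(1.271365) = -0.587371.
Therefore gamma(1) = -0.5874 (to 4 decimal places).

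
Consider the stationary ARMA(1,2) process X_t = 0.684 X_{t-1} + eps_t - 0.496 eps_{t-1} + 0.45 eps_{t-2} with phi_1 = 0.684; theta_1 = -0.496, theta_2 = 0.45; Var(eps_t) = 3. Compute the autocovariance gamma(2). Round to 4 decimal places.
\gamma(2) = 2.8420

Multiply the model equation by X_{t-k} and take expectations. With theta_0 = psi_0 = 1 and psi_j the MA(infinity) weights, this gives
  gamma(k) - sum_i phi_i gamma(k-i) = c_k,
  c_k = sigma^2 * sum_{j=k..q} theta_j psi_{j-k}   (c_k = 0 for k > q),
using gamma(-m) = gamma(m).
psi-weights needed (psi_j = theta_j + sum_i phi_i psi_{j-i}):
  psi_1 = theta_1 + phi_1 = -0.496 + (0.684) = 0.188
  psi_2 = theta_2 + phi_1 psi_1 = 0.45 + (0.684)(0.188) = 0.578592
Right-hand sides:
  c_0 = sigma^2 (1 + theta_1 psi_1 + theta_2 psi_2) = 3 * (1 + (-0.496)(0.188) + (0.45)(0.578592)) = 3 * 1.167118 = 3.501355
  c_1 = sigma^2 (theta_1 + theta_2 psi_1) = 3 * (-0.496 + (0.45)(0.188)) = -1.2342
  c_2 = sigma^2 theta_2 = 3 * (0.45) = 1.35
Equations for k = 0 and k = 1 (AR order 1):
  gamma(0) = phi_1 gamma(1) + c_0
  gamma(1) = phi_1 gamma(0) + c_1
Substituting the second into the first: gamma(0) (1 - phi_1^2) = c_0 + phi_1 c_1, so
  gamma(0) = (c_0 + phi_1 c_1) / (1 - phi_1^2) = (3.501355 + (0.684)(-1.2342)) / (1 - (0.684)^2) = 2.657162 / 0.532144 = 4.993315.
  gamma(1) = phi_1 gamma(0) + c_1 = (0.684)(4.993315) + (-1.2342) = 2.181227.
For k = 2: gamma(2) = phi_1 gamma(1) + c_2
  = (0.684)(2.181227) + (1.35) = 2.841959.
Therefore gamma(2) = 2.8420 (to 4 decimal places).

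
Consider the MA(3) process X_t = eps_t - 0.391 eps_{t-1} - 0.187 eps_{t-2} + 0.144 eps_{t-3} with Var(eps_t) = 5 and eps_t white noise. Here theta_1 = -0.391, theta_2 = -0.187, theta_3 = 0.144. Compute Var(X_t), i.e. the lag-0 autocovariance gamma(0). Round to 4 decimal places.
\gamma(0) = 6.0429

For an MA(q) process X_t = eps_t + sum_i theta_i eps_{t-i} with
Var(eps_t) = sigma^2, the variance is
  gamma(0) = sigma^2 * (1 + sum_i theta_i^2).
  sum_i theta_i^2 = (-0.391)^2 + (-0.187)^2 + (0.144)^2 = 0.152881 + 0.034969 + 0.020736 = 0.208586.
  gamma(0) = 5 * (1 + 0.208586) = 5 * 1.208586 = 6.04293, which rounds to 6.0429.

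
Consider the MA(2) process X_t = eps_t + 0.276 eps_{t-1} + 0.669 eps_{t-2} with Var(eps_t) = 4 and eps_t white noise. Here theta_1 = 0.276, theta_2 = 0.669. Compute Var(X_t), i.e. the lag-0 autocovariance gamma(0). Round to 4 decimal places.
\gamma(0) = 6.0949

For an MA(q) process X_t = eps_t + sum_i theta_i eps_{t-i} with
Var(eps_t) = sigma^2, the variance is
  gamma(0) = sigma^2 * (1 + sum_i theta_i^2).
  sum_i theta_i^2 = (0.276)^2 + (0.669)^2 = 0.076176 + 0.447561 = 0.523737.
  gamma(0) = 4 * (1 + 0.523737) = 4 * 1.523737 = 6.094948, which rounds to 6.0949.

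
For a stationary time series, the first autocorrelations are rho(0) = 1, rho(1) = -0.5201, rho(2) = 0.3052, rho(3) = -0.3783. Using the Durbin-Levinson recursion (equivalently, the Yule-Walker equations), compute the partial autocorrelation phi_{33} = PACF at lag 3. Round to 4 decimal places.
\phi_{33} = -0.2781

The PACF at lag k is phi_{kk}, the last component of the solution
to the Yule-Walker system G_k phi = r_k where
  (G_k)_{ij} = rho(|i - j|), (r_k)_i = rho(i), i,j = 1..k.
Equivalently, Durbin-Levinson gives phi_{kk} iteratively:
  phi_{11} = rho(1)
  phi_{kk} = [rho(k) - sum_{j=1..k-1} phi_{k-1,j} rho(k-j)]
            / [1 - sum_{j=1..k-1} phi_{k-1,j} rho(j)],
  phi_{k,j} = phi_{k-1,j} - phi_{kk} phi_{k-1,k-j},  j = 1..k-1.
Step k = 1:
  phi_11 = rho(1) = -0.5201.
Step k = 2:
  phi_22 = [rho(2) - phi_11 rho(1)] / [1 - phi_11 rho(1)] = [0.3052 - (-0.5201)(-0.5201)] / [1 - (-0.5201)(-0.5201)]
         = 0.03469599 / 0.72949599 = 0.047562.
  Update: phi_21 = phi_11 - phi_22 phi_11 = -0.5201 - (0.047562)(-0.5201) = -0.495363.
Step k = 3:
  phi_33 = [rho(3) - phi_21 rho(2) - phi_22 rho(1)] / [1 - phi_21 rho(1) - phi_22 rho(2)]
    numerator   = -0.3783 - (-0.495363)(0.3052) - (0.047562)(-0.5201) = -0.20237836
    denominator = 1 - (-0.495363)(-0.5201) - (0.047562)(0.3052) = 0.72784579
  phi_33 = -0.20237836 / 0.72784579 = -0.2781.
Therefore phi_{33} = -0.2781.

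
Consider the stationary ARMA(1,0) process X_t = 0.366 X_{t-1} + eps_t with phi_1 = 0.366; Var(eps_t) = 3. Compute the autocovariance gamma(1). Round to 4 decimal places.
\gamma(1) = 1.2678

Multiply the model equation by X_{t-k} and take expectations. With theta_0 = psi_0 = 1 and psi_j the MA(infinity) weights, this gives
  gamma(k) - sum_i phi_i gamma(k-i) = c_k,
  c_k = sigma^2 * sum_{j=k..q} theta_j psi_{j-k}   (c_k = 0 for k > q),
using gamma(-m) = gamma(m).
Pure AR (q = 0): c_0 = sigma^2 = 3, c_k = 0 for k >= 1.
Equations for k = 0 and k = 1 (AR order 1):
  gamma(0) = phi_1 gamma(1) + c_0
  gamma(1) = phi_1 gamma(0) + c_1
Substituting the second into the first: gamma(0) (1 - phi_1^2) = c_0 + phi_1 c_1, so
  gamma(0) = c_0 / (1 - phi_1^2) = 3 / (1 - (0.366)^2) = 3 / 0.866044 = 3.464027.
  gamma(1) = phi_1 gamma(0) = (0.366)(3.464027) = 1.267834.
Therefore gamma(1) = 1.2678 (to 4 decimal places).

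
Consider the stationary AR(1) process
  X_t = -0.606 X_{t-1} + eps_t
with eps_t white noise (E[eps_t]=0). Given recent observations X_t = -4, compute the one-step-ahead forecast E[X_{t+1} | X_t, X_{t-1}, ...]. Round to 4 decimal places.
E[X_{t+1} \mid \mathcal F_t] = 2.4240

For an AR(p) model X_t = c + sum_i phi_i X_{t-i} + eps_t, the
one-step-ahead conditional mean is
  E[X_{t+1} | X_t, ...] = c + sum_i phi_i X_{t+1-i}.
Substitute known values:
  E[X_{t+1} | ...] = (-0.606) * (-4)
                   = 2.4240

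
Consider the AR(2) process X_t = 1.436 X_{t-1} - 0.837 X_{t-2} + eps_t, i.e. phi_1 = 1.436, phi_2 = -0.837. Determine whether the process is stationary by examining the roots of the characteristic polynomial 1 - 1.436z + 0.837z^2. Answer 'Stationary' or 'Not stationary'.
\text{Stationary}

The AR(p) characteristic polynomial is P(z) = 1 - 1.436z + 0.837z^2.
Stationarity requires all roots to lie outside the unit circle, i.e. |z| > 1 for every root.
Set 1 + (-1.436) z + (0.837) z^2 = 0, i.e. a z^2 + b z + c = 0 with a = 0.837, b = -1.436, c = 1.
Discriminant D = b^2 - 4ac = (-1.436)^2 - 4*(0.837)*1 = 2.062096 - (3.348) = -1.285904.
D < 0, so the roots are the complex-conjugate pair z = (-b +/- i sqrt(-D)) / (2a) = 0.8578 +/- 0.6774i.
For a conjugate pair |z|^2 = z * conj(z) = (product of roots) = c/a = 1/(0.837) = 1.194743, so |z| = sqrt(1.194743) = 1.093 for both roots.
Moduli of all roots: 1.0930, 1.0930.
All moduli strictly greater than 1? Yes.
Verdict: Stationary.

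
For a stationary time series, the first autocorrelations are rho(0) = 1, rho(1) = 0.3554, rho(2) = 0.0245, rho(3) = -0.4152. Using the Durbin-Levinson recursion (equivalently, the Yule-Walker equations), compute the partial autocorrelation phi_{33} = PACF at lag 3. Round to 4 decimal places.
\phi_{33} = -0.4450

The PACF at lag k is phi_{kk}, the last component of the solution
to the Yule-Walker system G_k phi = r_k where
  (G_k)_{ij} = rho(|i - j|), (r_k)_i = rho(i), i,j = 1..k.
Equivalently, Durbin-Levinson gives phi_{kk} iteratively:
  phi_{11} = rho(1)
  phi_{kk} = [rho(k) - sum_{j=1..k-1} phi_{k-1,j} rho(k-j)]
            / [1 - sum_{j=1..k-1} phi_{k-1,j} rho(j)],
  phi_{k,j} = phi_{k-1,j} - phi_{kk} phi_{k-1,k-j},  j = 1..k-1.
Step k = 1:
  phi_11 = rho(1) = 0.3554.
Step k = 2:
  phi_22 = [rho(2) - phi_11 rho(1)] / [1 - phi_11 rho(1)] = [0.0245 - (0.3554)(0.3554)] / [1 - (0.3554)(0.3554)]
         = -0.10180916 / 0.87369084 = -0.116528.
  Update: phi_21 = phi_11 - phi_22 phi_11 = 0.3554 - (-0.116528)(0.3554) = 0.396814.
Step k = 3:
  phi_33 = [rho(3) - phi_21 rho(2) - phi_22 rho(1)] / [1 - phi_21 rho(1) - phi_22 rho(2)]
    numerator   = -0.4152 - (0.396814)(0.0245) - (-0.116528)(0.3554) = -0.38350801
    denominator = 1 - (0.396814)(0.3554) - (-0.116528)(0.0245) = 0.86182726
  phi_33 = -0.38350801 / 0.86182726 = -0.445.
Therefore phi_{33} = -0.4450.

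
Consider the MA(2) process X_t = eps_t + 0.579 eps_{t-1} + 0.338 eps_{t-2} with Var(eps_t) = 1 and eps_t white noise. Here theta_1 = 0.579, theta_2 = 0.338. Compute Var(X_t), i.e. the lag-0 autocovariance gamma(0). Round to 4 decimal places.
\gamma(0) = 1.4495

For an MA(q) process X_t = eps_t + sum_i theta_i eps_{t-i} with
Var(eps_t) = sigma^2, the variance is
  gamma(0) = sigma^2 * (1 + sum_i theta_i^2).
  sum_i theta_i^2 = (0.579)^2 + (0.338)^2 = 0.335241 + 0.114244 = 0.449485.
  gamma(0) = 1 * (1 + 0.449485) = 1 * 1.449485 = 1.449485, which rounds to 1.4495.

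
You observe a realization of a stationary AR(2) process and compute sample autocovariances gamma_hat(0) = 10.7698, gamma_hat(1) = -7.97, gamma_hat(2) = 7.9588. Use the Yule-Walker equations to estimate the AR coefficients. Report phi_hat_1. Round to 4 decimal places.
\hat\phi_{1} = -0.4270

The Yule-Walker equations for an AR(p) process read, in matrix form,
  Gamma_p phi = r_p,   with   (Gamma_p)_{ij} = gamma(|i - j|),
                       (r_p)_i = gamma(i),   i,j = 1..p.
Substitute the sample gammas (Toeplitz matrix and right-hand side of size 2):
  Gamma_p = [[10.7698, -7.97], [-7.97, 10.7698]]
  r_p     = [-7.97, 7.9588]
Written out:
  10.7698 phi_1 - 7.97 phi_2 = -7.97
  -7.97 phi_1 + 10.7698 phi_2 = 7.9588
Solve by Cramer's rule:
  det = gamma(0)^2 - gamma(1)^2 = (10.7698)^2 - (-7.97)^2 = 115.98859204 - 63.5209 = 52.46769204
  phi_hat_1 = [gamma(1) gamma(0) - gamma(1) gamma(2)] / det = [(-7.97)(10.7698) - (-7.97)(7.9588)] / 52.46769204 = -22.40367 / 52.46769204 = -0.427
  phi_hat_2 = [gamma(0) gamma(2) - gamma(1)^2] / det = [(10.7698)(7.9588) - (-7.97)^2] / 52.46769204 = 22.19378424 / 52.46769204 = 0.423
So phi_hat = [-0.4270, 0.4230].
Therefore phi_hat_1 = -0.4270.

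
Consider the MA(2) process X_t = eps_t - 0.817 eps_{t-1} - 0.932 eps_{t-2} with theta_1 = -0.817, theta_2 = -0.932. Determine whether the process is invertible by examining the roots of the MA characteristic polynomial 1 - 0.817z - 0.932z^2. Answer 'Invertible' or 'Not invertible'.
\text{Not invertible}

The MA(q) characteristic polynomial is P(z) = 1 - 0.817z - 0.932z^2.
Invertibility requires all roots to lie outside the unit circle, i.e. |z| > 1 for every root.
Set 1 + (-0.817) z + (-0.932) z^2 = 0, i.e. a z^2 + b z + c = 0 with a = -0.932, b = -0.817, c = 1.
Discriminant D = b^2 - 4ac = (-0.817)^2 - 4*(-0.932)*1 = 0.667489 - (-3.728) = 4.395489.
D >= 0, so the roots are real: z = (-b +/- sqrt(D)) / (2a) = (0.817 +/- 2.096542) / (-1.864).
  z_1 = (0.817 + 2.096542) / (-1.864) = -1.5631,   |z_1| = 1.5631.
  z_2 = (0.817 - 2.096542) / (-1.864) = 0.6864,   |z_2| = 0.6864.
Moduli of all roots: 1.5631, 0.6864.
All moduli strictly greater than 1? No.
Verdict: Not invertible.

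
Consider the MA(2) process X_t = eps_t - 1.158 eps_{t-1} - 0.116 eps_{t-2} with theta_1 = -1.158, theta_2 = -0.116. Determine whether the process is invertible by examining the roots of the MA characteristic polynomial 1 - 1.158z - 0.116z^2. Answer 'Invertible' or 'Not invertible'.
\text{Not invertible}

The MA(q) characteristic polynomial is P(z) = 1 - 1.158z - 0.116z^2.
Invertibility requires all roots to lie outside the unit circle, i.e. |z| > 1 for every root.
Set 1 + (-1.158) z + (-0.116) z^2 = 0, i.e. a z^2 + b z + c = 0 with a = -0.116, b = -1.158, c = 1.
Discriminant D = b^2 - 4ac = (-1.158)^2 - 4*(-0.116)*1 = 1.340964 - (-0.464) = 1.804964.
D >= 0, so the roots are real: z = (-b +/- sqrt(D)) / (2a) = (1.158 +/- 1.343489) / (-0.232).
  z_1 = (1.158 + 1.343489) / (-0.232) = -10.7823,   |z_1| = 10.7823.
  z_2 = (1.158 - 1.343489) / (-0.232) = 0.7995,   |z_2| = 0.7995.
Moduli of all roots: 10.7823, 0.7995.
All moduli strictly greater than 1? No.
Verdict: Not invertible.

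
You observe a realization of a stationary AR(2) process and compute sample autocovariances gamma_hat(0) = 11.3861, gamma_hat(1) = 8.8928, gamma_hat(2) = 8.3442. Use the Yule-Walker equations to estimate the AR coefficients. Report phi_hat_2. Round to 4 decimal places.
\hat\phi_{2} = 0.3150

The Yule-Walker equations for an AR(p) process read, in matrix form,
  Gamma_p phi = r_p,   with   (Gamma_p)_{ij} = gamma(|i - j|),
                       (r_p)_i = gamma(i),   i,j = 1..p.
Substitute the sample gammas (Toeplitz matrix and right-hand side of size 2):
  Gamma_p = [[11.3861, 8.8928], [8.8928, 11.3861]]
  r_p     = [8.8928, 8.3442]
Written out:
  11.3861 phi_1 + 8.8928 phi_2 = 8.8928
  8.8928 phi_1 + 11.3861 phi_2 = 8.3442
Solve by Cramer's rule:
  det = gamma(0)^2 - gamma(1)^2 = (11.3861)^2 - (8.8928)^2 = 129.64327321 - 79.08189184 = 50.56138137
  phi_hat_1 = [gamma(1) gamma(0) - gamma(1) gamma(2)] / det = [(8.8928)(11.3861) - (8.8928)(8.3442)] / 50.56138137 = 27.05100832 / 50.56138137 = 0.535
  phi_hat_2 = [gamma(0) gamma(2) - gamma(1)^2] / det = [(11.3861)(8.3442) - (8.8928)^2] / 50.56138137 = 15.92600378 / 50.56138137 = 0.315
So phi_hat = [0.5350, 0.3150].
Therefore phi_hat_2 = 0.3150.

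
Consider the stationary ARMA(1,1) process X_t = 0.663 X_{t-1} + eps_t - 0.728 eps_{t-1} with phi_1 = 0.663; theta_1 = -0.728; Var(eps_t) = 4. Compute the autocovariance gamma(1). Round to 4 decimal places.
\gamma(1) = -0.2400

Multiply the model equation by X_{t-k} and take expectations. With theta_0 = psi_0 = 1 and psi_j the MA(infinity) weights, this gives
  gamma(k) - sum_i phi_i gamma(k-i) = c_k,
  c_k = sigma^2 * sum_{j=k..q} theta_j psi_{j-k}   (c_k = 0 for k > q),
using gamma(-m) = gamma(m).
psi-weights needed (psi_j = theta_j + sum_i phi_i psi_{j-i}):
  psi_1 = theta_1 + phi_1 = -0.728 + (0.663) = -0.065
Right-hand sides:
  c_0 = sigma^2 (1 + theta_1 psi_1) = 4 * (1 + (-0.728)(-0.065)) = 4 * 1.04732 = 4.18928
  c_1 = sigma^2 theta_1 = 4 * (-0.728) = -2.912
  c_2 = 0
Equations for k = 0 and k = 1 (AR order 1):
  gamma(0) = phi_1 gamma(1) + c_0
  gamma(1) = phi_1 gamma(0) + c_1
Substituting the second into the first: gamma(0) (1 - phi_1^2) = c_0 + phi_1 c_1, so
  gamma(0) = (c_0 + phi_1 c_1) / (1 - phi_1^2) = (4.18928 + (0.663)(-2.912)) / (1 - (0.663)^2) = 2.258624 / 0.560431 = 4.030155.
  gamma(1) = phi_1 gamma(0) + c_1 = (0.663)(4.030155) + (-2.912) = -0.240007.
Therefore gamma(1) = -0.2400 (to 4 decimal places).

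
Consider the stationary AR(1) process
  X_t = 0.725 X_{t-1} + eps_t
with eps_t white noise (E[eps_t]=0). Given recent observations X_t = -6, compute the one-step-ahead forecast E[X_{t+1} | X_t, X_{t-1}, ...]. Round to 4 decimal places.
E[X_{t+1} \mid \mathcal F_t] = -4.3500

For an AR(p) model X_t = c + sum_i phi_i X_{t-i} + eps_t, the
one-step-ahead conditional mean is
  E[X_{t+1} | X_t, ...] = c + sum_i phi_i X_{t+1-i}.
Substitute known values:
  E[X_{t+1} | ...] = (0.725) * (-6)
                   = -4.3500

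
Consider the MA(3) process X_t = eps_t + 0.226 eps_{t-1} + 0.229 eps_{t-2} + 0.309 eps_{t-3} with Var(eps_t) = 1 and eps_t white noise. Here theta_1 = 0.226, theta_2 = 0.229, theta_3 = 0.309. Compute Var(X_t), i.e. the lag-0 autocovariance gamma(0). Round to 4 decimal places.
\gamma(0) = 1.1990

For an MA(q) process X_t = eps_t + sum_i theta_i eps_{t-i} with
Var(eps_t) = sigma^2, the variance is
  gamma(0) = sigma^2 * (1 + sum_i theta_i^2).
  sum_i theta_i^2 = (0.226)^2 + (0.229)^2 + (0.309)^2 = 0.051076 + 0.052441 + 0.095481 = 0.198998.
  gamma(0) = 1 * (1 + 0.198998) = 1 * 1.198998 = 1.198998, which rounds to 1.1990.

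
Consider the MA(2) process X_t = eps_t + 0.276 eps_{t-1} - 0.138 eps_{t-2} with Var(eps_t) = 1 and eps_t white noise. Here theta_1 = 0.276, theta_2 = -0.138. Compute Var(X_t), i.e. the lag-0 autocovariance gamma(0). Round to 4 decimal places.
\gamma(0) = 1.0952

For an MA(q) process X_t = eps_t + sum_i theta_i eps_{t-i} with
Var(eps_t) = sigma^2, the variance is
  gamma(0) = sigma^2 * (1 + sum_i theta_i^2).
  sum_i theta_i^2 = (0.276)^2 + (-0.138)^2 = 0.076176 + 0.019044 = 0.09522.
  gamma(0) = 1 * (1 + 0.09522) = 1 * 1.09522 = 1.09522, which rounds to 1.0952.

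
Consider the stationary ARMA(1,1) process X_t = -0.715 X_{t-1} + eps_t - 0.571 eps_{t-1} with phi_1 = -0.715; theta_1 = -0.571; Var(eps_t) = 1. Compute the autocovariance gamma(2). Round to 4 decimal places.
\gamma(2) = 2.6492

Multiply the model equation by X_{t-k} and take expectations. With theta_0 = psi_0 = 1 and psi_j the MA(infinity) weights, this gives
  gamma(k) - sum_i phi_i gamma(k-i) = c_k,
  c_k = sigma^2 * sum_{j=k..q} theta_j psi_{j-k}   (c_k = 0 for k > q),
using gamma(-m) = gamma(m).
psi-weights needed (psi_j = theta_j + sum_i phi_i psi_{j-i}):
  psi_1 = theta_1 + phi_1 = -0.571 + (-0.715) = -1.286
Right-hand sides:
  c_0 = sigma^2 (1 + theta_1 psi_1) = 1 * (1 + (-0.571)(-1.286)) = 1 * 1.734306 = 1.734306
  c_1 = sigma^2 theta_1 = 1 * (-0.571) = -0.571
  c_2 = 0
Equations for k = 0 and k = 1 (AR order 1):
  gamma(0) = phi_1 gamma(1) + c_0
  gamma(1) = phi_1 gamma(0) + c_1
Substituting the second into the first: gamma(0) (1 - phi_1^2) = c_0 + phi_1 c_1, so
  gamma(0) = (c_0 + phi_1 c_1) / (1 - phi_1^2) = (1.734306 + (-0.715)(-0.571)) / (1 - (-0.715)^2) = 2.142571 / 0.488775 = 4.383553.
  gamma(1) = phi_1 gamma(0) + c_1 = (-0.715)(4.383553) + (-0.571) = -3.70524.
For k = 2 (> q): gamma(2) = phi_1 gamma(1) = (-0.715)(-3.70524) = 2.649247.
Therefore gamma(2) = 2.6492 (to 4 decimal places).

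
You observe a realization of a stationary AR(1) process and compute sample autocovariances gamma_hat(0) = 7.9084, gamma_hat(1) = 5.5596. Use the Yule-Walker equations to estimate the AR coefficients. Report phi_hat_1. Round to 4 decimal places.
\hat\phi_{1} = 0.7030

The Yule-Walker equations for an AR(p) process read, in matrix form,
  Gamma_p phi = r_p,   with   (Gamma_p)_{ij} = gamma(|i - j|),
                       (r_p)_i = gamma(i),   i,j = 1..p.
Substitute the sample gammas (Toeplitz matrix and right-hand side of size 1):
  Gamma_p = [[7.9084]]
  r_p     = [5.5596]
With p = 1 this is the single equation gamma(0) phi_1 = gamma(1):
  phi_hat_1 = gamma(1) / gamma(0) = 5.5596 / 7.9084 = 0.7030.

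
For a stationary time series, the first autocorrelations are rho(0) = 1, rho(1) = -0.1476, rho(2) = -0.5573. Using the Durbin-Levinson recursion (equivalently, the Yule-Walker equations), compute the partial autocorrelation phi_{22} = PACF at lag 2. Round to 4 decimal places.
\phi_{22} = -0.5920

The PACF at lag k is phi_{kk}, the last component of the solution
to the Yule-Walker system G_k phi = r_k where
  (G_k)_{ij} = rho(|i - j|), (r_k)_i = rho(i), i,j = 1..k.
Equivalently, Durbin-Levinson gives phi_{kk} iteratively:
  phi_{11} = rho(1)
  phi_{kk} = [rho(k) - sum_{j=1..k-1} phi_{k-1,j} rho(k-j)]
            / [1 - sum_{j=1..k-1} phi_{k-1,j} rho(j)],
  phi_{k,j} = phi_{k-1,j} - phi_{kk} phi_{k-1,k-j},  j = 1..k-1.
Step k = 1:
  phi_11 = rho(1) = -0.1476.
Step k = 2:
  phi_22 = [rho(2) - phi_11 rho(1)] / [1 - phi_11 rho(1)] = [-0.5573 - (-0.1476)(-0.1476)] / [1 - (-0.1476)(-0.1476)]
         = -0.57908576 / 0.97821424 = -0.592.
Therefore phi_{22} = -0.5920.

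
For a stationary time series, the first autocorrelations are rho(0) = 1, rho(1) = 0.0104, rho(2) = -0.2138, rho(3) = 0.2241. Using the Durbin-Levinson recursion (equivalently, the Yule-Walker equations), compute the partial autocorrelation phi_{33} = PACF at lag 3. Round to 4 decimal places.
\phi_{33} = 0.2400

The PACF at lag k is phi_{kk}, the last component of the solution
to the Yule-Walker system G_k phi = r_k where
  (G_k)_{ij} = rho(|i - j|), (r_k)_i = rho(i), i,j = 1..k.
Equivalently, Durbin-Levinson gives phi_{kk} iteratively:
  phi_{11} = rho(1)
  phi_{kk} = [rho(k) - sum_{j=1..k-1} phi_{k-1,j} rho(k-j)]
            / [1 - sum_{j=1..k-1} phi_{k-1,j} rho(j)],
  phi_{k,j} = phi_{k-1,j} - phi_{kk} phi_{k-1,k-j},  j = 1..k-1.
Step k = 1:
  phi_11 = rho(1) = 0.0104.
Step k = 2:
  phi_22 = [rho(2) - phi_11 rho(1)] / [1 - phi_11 rho(1)] = [-0.2138 - (0.0104)(0.0104)] / [1 - (0.0104)(0.0104)]
         = -0.21390816 / 0.99989184 = -0.213931.
  Update: phi_21 = phi_11 - phi_22 phi_11 = 0.0104 - (-0.213931)(0.0104) = 0.012625.
Step k = 3:
  phi_33 = [rho(3) - phi_21 rho(2) - phi_22 rho(1)] / [1 - phi_21 rho(1) - phi_22 rho(2)]
    numerator   = 0.2241 - (0.012625)(-0.2138) - (-0.213931)(0.0104) = 0.22902409
    denominator = 1 - (0.012625)(0.0104) - (-0.213931)(-0.2138) = 0.95413019
  phi_33 = 0.22902409 / 0.95413019 = 0.24.
Therefore phi_{33} = 0.2400.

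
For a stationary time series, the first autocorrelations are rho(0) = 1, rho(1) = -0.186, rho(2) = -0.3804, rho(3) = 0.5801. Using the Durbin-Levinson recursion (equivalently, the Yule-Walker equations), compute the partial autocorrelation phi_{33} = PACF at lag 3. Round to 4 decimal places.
\phi_{33} = 0.5070

The PACF at lag k is phi_{kk}, the last component of the solution
to the Yule-Walker system G_k phi = r_k where
  (G_k)_{ij} = rho(|i - j|), (r_k)_i = rho(i), i,j = 1..k.
Equivalently, Durbin-Levinson gives phi_{kk} iteratively:
  phi_{11} = rho(1)
  phi_{kk} = [rho(k) - sum_{j=1..k-1} phi_{k-1,j} rho(k-j)]
            / [1 - sum_{j=1..k-1} phi_{k-1,j} rho(j)],
  phi_{k,j} = phi_{k-1,j} - phi_{kk} phi_{k-1,k-j},  j = 1..k-1.
Step k = 1:
  phi_11 = rho(1) = -0.186.
Step k = 2:
  phi_22 = [rho(2) - phi_11 rho(1)] / [1 - phi_11 rho(1)] = [-0.3804 - (-0.186)(-0.186)] / [1 - (-0.186)(-0.186)]
         = -0.414996 / 0.965404 = -0.429868.
  Update: phi_21 = phi_11 - phi_22 phi_11 = -0.186 - (-0.429868)(-0.186) = -0.265955.
Step k = 3:
  phi_33 = [rho(3) - phi_21 rho(2) - phi_22 rho(1)] / [1 - phi_21 rho(1) - phi_22 rho(2)]
    numerator   = 0.5801 - (-0.265955)(-0.3804) - (-0.429868)(-0.186) = 0.39897518
    denominator = 1 - (-0.265955)(-0.186) - (-0.429868)(-0.3804) = 0.78701062
  phi_33 = 0.39897518 / 0.78701062 = 0.507.
Therefore phi_{33} = 0.5070.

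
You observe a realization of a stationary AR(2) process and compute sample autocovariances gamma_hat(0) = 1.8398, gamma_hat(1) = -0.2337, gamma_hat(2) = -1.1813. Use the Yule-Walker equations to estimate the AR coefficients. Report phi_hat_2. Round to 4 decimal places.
\hat\phi_{2} = -0.6690

The Yule-Walker equations for an AR(p) process read, in matrix form,
  Gamma_p phi = r_p,   with   (Gamma_p)_{ij} = gamma(|i - j|),
                       (r_p)_i = gamma(i),   i,j = 1..p.
Substitute the sample gammas (Toeplitz matrix and right-hand side of size 2):
  Gamma_p = [[1.8398, -0.2337], [-0.2337, 1.8398]]
  r_p     = [-0.2337, -1.1813]
Written out:
  1.8398 phi_1 - 0.2337 phi_2 = -0.2337
  -0.2337 phi_1 + 1.8398 phi_2 = -1.1813
Solve by Cramer's rule:
  det = gamma(0)^2 - gamma(1)^2 = (1.8398)^2 - (-0.2337)^2 = 3.38486404 - 0.05461569 = 3.33024835
  phi_hat_1 = [gamma(1) gamma(0) - gamma(1) gamma(2)] / det = [(-0.2337)(1.8398) - (-0.2337)(-1.1813)] / 3.33024835 = -0.70603107 / 3.33024835 = -0.212
  phi_hat_2 = [gamma(0) gamma(2) - gamma(1)^2] / det = [(1.8398)(-1.1813) - (-0.2337)^2] / 3.33024835 = -2.22797143 / 3.33024835 = -0.669
So phi_hat = [-0.2120, -0.6690].
Therefore phi_hat_2 = -0.6690.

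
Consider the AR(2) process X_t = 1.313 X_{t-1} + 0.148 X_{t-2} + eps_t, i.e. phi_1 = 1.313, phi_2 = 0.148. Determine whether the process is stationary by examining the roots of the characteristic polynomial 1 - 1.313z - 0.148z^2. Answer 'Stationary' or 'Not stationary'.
\text{Not stationary}

The AR(p) characteristic polynomial is P(z) = 1 - 1.313z - 0.148z^2.
Stationarity requires all roots to lie outside the unit circle, i.e. |z| > 1 for every root.
Set 1 + (-1.313) z + (-0.148) z^2 = 0, i.e. a z^2 + b z + c = 0 with a = -0.148, b = -1.313, c = 1.
Discriminant D = b^2 - 4ac = (-1.313)^2 - 4*(-0.148)*1 = 1.723969 - (-0.592) = 2.315969.
D >= 0, so the roots are real: z = (-b +/- sqrt(D)) / (2a) = (1.313 +/- 1.521831) / (-0.296).
  z_1 = (1.313 + 1.521831) / (-0.296) = -9.5771,   |z_1| = 9.5771.
  z_2 = (1.313 - 1.521831) / (-0.296) = 0.7055,   |z_2| = 0.7055.
Moduli of all roots: 9.5771, 0.7055.
All moduli strictly greater than 1? No.
Verdict: Not stationary.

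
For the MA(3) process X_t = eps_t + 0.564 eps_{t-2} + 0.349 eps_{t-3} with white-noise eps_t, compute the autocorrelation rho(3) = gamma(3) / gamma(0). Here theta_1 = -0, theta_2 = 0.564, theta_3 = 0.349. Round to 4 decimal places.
\rho(3) = 0.2424

For an MA(q) process with theta_0 = 1, the autocovariance is
  gamma(k) = sigma^2 * sum_{i=0..q-k} theta_i * theta_{i+k},
and rho(k) = gamma(k) / gamma(0). Sigma^2 cancels.
  numerator   = (1)*(0.349) = 0.349.
  denominator = (1)^2 + (-0)^2 + (0.564)^2 + (0.349)^2 = 1.439897.
  rho(3) = 0.349 / 1.439897 = 0.2424.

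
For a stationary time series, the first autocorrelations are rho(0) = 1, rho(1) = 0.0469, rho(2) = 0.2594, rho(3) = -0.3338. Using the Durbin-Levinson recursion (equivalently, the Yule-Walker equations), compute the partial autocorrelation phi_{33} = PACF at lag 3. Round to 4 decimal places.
\phi_{33} = -0.3810

The PACF at lag k is phi_{kk}, the last component of the solution
to the Yule-Walker system G_k phi = r_k where
  (G_k)_{ij} = rho(|i - j|), (r_k)_i = rho(i), i,j = 1..k.
Equivalently, Durbin-Levinson gives phi_{kk} iteratively:
  phi_{11} = rho(1)
  phi_{kk} = [rho(k) - sum_{j=1..k-1} phi_{k-1,j} rho(k-j)]
            / [1 - sum_{j=1..k-1} phi_{k-1,j} rho(j)],
  phi_{k,j} = phi_{k-1,j} - phi_{kk} phi_{k-1,k-j},  j = 1..k-1.
Step k = 1:
  phi_11 = rho(1) = 0.0469.
Step k = 2:
  phi_22 = [rho(2) - phi_11 rho(1)] / [1 - phi_11 rho(1)] = [0.2594 - (0.0469)(0.0469)] / [1 - (0.0469)(0.0469)]
         = 0.25720039 / 0.99780039 = 0.257767.
  Update: phi_21 = phi_11 - phi_22 phi_11 = 0.0469 - (0.257767)(0.0469) = 0.034811.
Step k = 3:
  phi_33 = [rho(3) - phi_21 rho(2) - phi_22 rho(1)] / [1 - phi_21 rho(1) - phi_22 rho(2)]
    numerator   = -0.3338 - (0.034811)(0.2594) - (0.257767)(0.0469) = -0.35491919
    denominator = 1 - (0.034811)(0.0469) - (0.257767)(0.2594) = 0.93150252
  phi_33 = -0.35491919 / 0.93150252 = -0.381.
Therefore phi_{33} = -0.3810.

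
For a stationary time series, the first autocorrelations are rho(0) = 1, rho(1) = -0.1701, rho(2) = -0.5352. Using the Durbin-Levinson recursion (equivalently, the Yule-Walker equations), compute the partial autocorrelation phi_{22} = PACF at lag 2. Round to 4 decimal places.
\phi_{22} = -0.5809

The PACF at lag k is phi_{kk}, the last component of the solution
to the Yule-Walker system G_k phi = r_k where
  (G_k)_{ij} = rho(|i - j|), (r_k)_i = rho(i), i,j = 1..k.
Equivalently, Durbin-Levinson gives phi_{kk} iteratively:
  phi_{11} = rho(1)
  phi_{kk} = [rho(k) - sum_{j=1..k-1} phi_{k-1,j} rho(k-j)]
            / [1 - sum_{j=1..k-1} phi_{k-1,j} rho(j)],
  phi_{k,j} = phi_{k-1,j} - phi_{kk} phi_{k-1,k-j},  j = 1..k-1.
Step k = 1:
  phi_11 = rho(1) = -0.1701.
Step k = 2:
  phi_22 = [rho(2) - phi_11 rho(1)] / [1 - phi_11 rho(1)] = [-0.5352 - (-0.1701)(-0.1701)] / [1 - (-0.1701)(-0.1701)]
         = -0.56413401 / 0.97106599 = -0.5809.
Therefore phi_{22} = -0.5809.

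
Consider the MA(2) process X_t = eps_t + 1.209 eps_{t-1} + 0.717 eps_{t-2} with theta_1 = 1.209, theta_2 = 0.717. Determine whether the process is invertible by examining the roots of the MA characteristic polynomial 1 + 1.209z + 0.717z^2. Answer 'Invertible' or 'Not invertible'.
\text{Invertible}

The MA(q) characteristic polynomial is P(z) = 1 + 1.209z + 0.717z^2.
Invertibility requires all roots to lie outside the unit circle, i.e. |z| > 1 for every root.
Set 1 + (1.209) z + (0.717) z^2 = 0, i.e. a z^2 + b z + c = 0 with a = 0.717, b = 1.209, c = 1.
Discriminant D = b^2 - 4ac = (1.209)^2 - 4*(0.717)*1 = 1.461681 - (2.868) = -1.406319.
D < 0, so the roots are the complex-conjugate pair z = (-b +/- i sqrt(-D)) / (2a) = -0.8431 +/- 0.827i.
For a conjugate pair |z|^2 = z * conj(z) = (product of roots) = c/a = 1/(0.717) = 1.3947, so |z| = sqrt(1.3947) = 1.181 for both roots.
Moduli of all roots: 1.1810, 1.1810.
All moduli strictly greater than 1? Yes.
Verdict: Invertible.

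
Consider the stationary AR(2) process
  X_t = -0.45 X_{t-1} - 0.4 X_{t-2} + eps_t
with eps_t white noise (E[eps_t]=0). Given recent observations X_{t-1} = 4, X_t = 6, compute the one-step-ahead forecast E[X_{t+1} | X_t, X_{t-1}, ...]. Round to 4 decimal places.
E[X_{t+1} \mid \mathcal F_t] = -4.3000

For an AR(p) model X_t = c + sum_i phi_i X_{t-i} + eps_t, the
one-step-ahead conditional mean is
  E[X_{t+1} | X_t, ...] = c + sum_i phi_i X_{t+1-i}.
Substitute known values:
  E[X_{t+1} | ...] = (-0.45) * (6) + (-0.4) * (4)
                   = -4.3000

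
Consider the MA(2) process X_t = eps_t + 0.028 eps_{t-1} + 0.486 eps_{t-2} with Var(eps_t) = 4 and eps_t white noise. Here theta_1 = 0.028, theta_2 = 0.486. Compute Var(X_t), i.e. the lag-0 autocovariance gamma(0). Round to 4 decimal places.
\gamma(0) = 4.9479

For an MA(q) process X_t = eps_t + sum_i theta_i eps_{t-i} with
Var(eps_t) = sigma^2, the variance is
  gamma(0) = sigma^2 * (1 + sum_i theta_i^2).
  sum_i theta_i^2 = (0.028)^2 + (0.486)^2 = 0.000784 + 0.236196 = 0.23698.
  gamma(0) = 4 * (1 + 0.23698) = 4 * 1.23698 = 4.94792, which rounds to 4.9479.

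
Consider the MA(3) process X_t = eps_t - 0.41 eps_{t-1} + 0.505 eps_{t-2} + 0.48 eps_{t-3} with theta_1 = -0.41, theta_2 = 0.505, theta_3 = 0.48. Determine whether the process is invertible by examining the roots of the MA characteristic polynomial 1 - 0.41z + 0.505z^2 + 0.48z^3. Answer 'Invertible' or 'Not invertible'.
\text{Invertible}

The MA(q) characteristic polynomial is P(z) = 1 - 0.41z + 0.505z^2 + 0.48z^3.
Invertibility requires all roots to lie outside the unit circle, i.e. |z| > 1 for every root.
Degree 3: look for a simple real root z0 first, then factor out (1 - z/z0) and solve the remaining quadratic.
Testing z0 = -2: P(-2) = 1 + (-0.41)(-2) + (0.505)(-2)^2 + (0.48)(-2)^3
  = 1 + (0.82) + (2.02) + (-3.84) = 0.  So z_0 = -2 is a root, |z_0| = 2.
Divide out the factor (1 + 0.5 z) = (1 - z/z0) (since 1/z0 = -0.5):
  P(z) = (1 + 0.5 z)(1 + (-0.91) z + (0.96) z^2)
  [check: z-coef -0.91 - (-0.5) = -0.41; z^2-coef 0.96 - (-0.5)(-0.91) = 0.505; z^3-coef -(-0.5)(0.96) = 0.48.]
Remaining roots from the quadratic factor 1 + (-0.91) z + (0.96) z^2:
  Set 1 + (-0.91) z + (0.96) z^2 = 0, i.e. a z^2 + b z + c = 0 with a = 0.96, b = -0.91, c = 1.
  Discriminant D = b^2 - 4ac = (-0.91)^2 - 4*(0.96)*1 = 0.8281 - (3.84) = -3.0119.
  D < 0, so the roots are the complex-conjugate pair z = (-b +/- i sqrt(-D)) / (2a) = 0.474 +/- 0.9039i.
  For a conjugate pair |z|^2 = z * conj(z) = (product of roots) = c/a = 1/(0.96) = 1.041667, so |z| = sqrt(1.041667) = 1.0206 for both roots.
Moduli of all roots: 2.0000, 1.0206, 1.0206.
All moduli strictly greater than 1? Yes.
Verdict: Invertible.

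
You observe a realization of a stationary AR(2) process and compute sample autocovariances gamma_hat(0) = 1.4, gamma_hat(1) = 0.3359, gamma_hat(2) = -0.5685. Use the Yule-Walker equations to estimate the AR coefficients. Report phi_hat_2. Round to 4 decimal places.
\hat\phi_{2} = -0.4920

The Yule-Walker equations for an AR(p) process read, in matrix form,
  Gamma_p phi = r_p,   with   (Gamma_p)_{ij} = gamma(|i - j|),
                       (r_p)_i = gamma(i),   i,j = 1..p.
Substitute the sample gammas (Toeplitz matrix and right-hand side of size 2):
  Gamma_p = [[1.4, 0.3359], [0.3359, 1.4]]
  r_p     = [0.3359, -0.5685]
Written out:
  1.4 phi_1 + 0.3359 phi_2 = 0.3359
  0.3359 phi_1 + 1.4 phi_2 = -0.5685
Solve by Cramer's rule:
  det = gamma(0)^2 - gamma(1)^2 = (1.4)^2 - (0.3359)^2 = 1.96 - 0.11282881 = 1.84717119
  phi_hat_1 = [gamma(1) gamma(0) - gamma(1) gamma(2)] / det = [(0.3359)(1.4) - (0.3359)(-0.5685)] / 1.84717119 = 0.66121915 / 1.84717119 = 0.358
  phi_hat_2 = [gamma(0) gamma(2) - gamma(1)^2] / det = [(1.4)(-0.5685) - (0.3359)^2] / 1.84717119 = -0.90872881 / 1.84717119 = -0.492
So phi_hat = [0.3580, -0.4920].
Therefore phi_hat_2 = -0.4920.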